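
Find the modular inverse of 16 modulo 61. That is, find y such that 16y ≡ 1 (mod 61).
42

Using Extended Euclidean Algorithm:
gcd(16, 61) = 1
Bezout coefficients: 16 × -19 + 61 × 5 = 1
So 16 × -19 ≡ 1 (mod 61)
The inverse is -19 mod 61 = 42
Verification: 16 × 42 = 672 = 11 × 61 + 1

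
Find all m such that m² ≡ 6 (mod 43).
The square roots of 6 mod 43 are 36 and 7. Verify: 36² = 1296 ≡ 6 (mod 43)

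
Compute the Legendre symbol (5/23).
(5/23) = 5^{11} mod 23 = -1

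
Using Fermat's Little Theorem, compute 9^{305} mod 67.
25

By Fermat's Little Theorem, a^(p-1) ≡ 1 (mod p) for prime p and gcd(a, p) = 1
Here p = 67, so 9^66 ≡ 1 (mod 67)
We can reduce the exponent: 305 mod 66 = 41
So 9^305 ≡ 9^41 (mod 67)
Computing: 9^41 mod 67 = 25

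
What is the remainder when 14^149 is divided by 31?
Using Fermat: 14^{30} ≡ 1 (mod 31). 149 ≡ 29 (mod 30). So 14^{149} ≡ 14^{29} ≡ 20 (mod 31)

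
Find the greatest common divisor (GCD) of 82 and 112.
2

Using the Euclidean algorithm:
82 = 0 × 112 + 82
112 = 1 × 82 + 30
82 = 2 × 30 + 22
30 = 1 × 22 + 8
22 = 2 × 8 + 6
8 = 1 × 6 + 2
6 = 3 × 2 + 0

GCD(82, 112) = 2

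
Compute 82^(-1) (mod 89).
82^(-1) ≡ 38 (mod 89). Verification: 82 × 38 = 3116 ≡ 1 (mod 89)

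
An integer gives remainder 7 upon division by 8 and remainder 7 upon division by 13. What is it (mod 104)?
M = 8 × 13 = 104. M₁ = 13, y₁ ≡ 5 (mod 8). M₂ = 8, y₂ ≡ 5 (mod 13). m = 7×13×5 + 7×8×5 ≡ 7 (mod 104). The smallest positive such number is 7.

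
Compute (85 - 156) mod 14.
13

(85 - 156) = -71
-71 mod 14 = 13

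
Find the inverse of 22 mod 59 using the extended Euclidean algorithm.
Extended GCD: 22(-8) + 59(3) = 1. So 22^(-1) ≡ 51 ≡ 51 (mod 59). Verify: 22 × 51 = 1122 ≡ 1 (mod 59)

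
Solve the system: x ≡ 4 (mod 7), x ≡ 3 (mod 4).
M = 7 × 4 = 28. M₁ = 4, y₁ ≡ 2 (mod 7). M₂ = 7, y₂ ≡ 3 (mod 4). x = 4×4×2 + 3×7×3 ≡ 11 (mod 28)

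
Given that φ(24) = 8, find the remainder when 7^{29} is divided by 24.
By Euler: 7^{8} ≡ 1 (mod 24) since gcd(7, 24) = 1. 29 = 3×8 + 5. So 7^{29} ≡ 7^{5} ≡ 7 (mod 24)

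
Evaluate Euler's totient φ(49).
42

Prime factorization: 49 = 7^2
Using the formula φ(n) = n × Π(1 - 1/p) for each prime factor p:
φ(49) = 49 × (1 - 1/7)
φ(49) = 42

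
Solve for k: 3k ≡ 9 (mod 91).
3

Since gcd(3, 91) = 1 divides 9, a solution exists.
Multiply both sides by the inverse of 3 mod 91:
  3^(-1) mod 91 = 61
  x ≡ 61 × 9 ≡ 549 ≡ 3 (mod 91)
Verification: 3 × 3 = 9 = 0 × 91 + 9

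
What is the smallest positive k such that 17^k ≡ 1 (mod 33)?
Powers of 17 mod 33: 17^1≡17, 17^2≡25, 17^3≡29, 17^4≡31, 17^5≡32, 17^6≡16, 17^7≡8, 17^8≡4, 17^9≡2, 17^10≡1. Order = 10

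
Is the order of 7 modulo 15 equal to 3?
No, the actual order is 4, not 3.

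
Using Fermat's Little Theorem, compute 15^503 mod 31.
By Fermat: 15^{30} ≡ 1 (mod 31). 503 ≡ 23 (mod 30). So 15^{503} ≡ 15^{23} ≡ 27 (mod 31)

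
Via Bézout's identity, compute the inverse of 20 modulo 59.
Extended GCD: 20(3) + 59(-1) = 1. So 20^(-1) ≡ 3 ≡ 3 (mod 59). Verify: 20 × 3 = 60 ≡ 1 (mod 59)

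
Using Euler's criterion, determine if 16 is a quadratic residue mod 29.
By Euler's criterion: 16^{14} ≡ 1 (mod 29). Since this equals 1, 16 is a QR.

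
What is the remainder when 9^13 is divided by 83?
Using repeated squaring. 13 = 8 + 4 + 1 (binary 1101). Repeated squaring mod 83: 9^1 ≡ 9; 9^2 ≡ 9² = 81 ≡ 81; 9^4 ≡ 81² = 6561 ≡ 4; 9^8 ≡ 4² = 16 ≡ 16. Multiply: 9^13 = 9^8 × 9^4 × 9^1 ≡ 16 × 4 × 9 (mod 83): 16 × 4 = 64 ≡ 64; 64 × 9 = 576 ≡ 78. So 9^13 ≡ 78 (mod 83).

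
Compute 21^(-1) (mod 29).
18

Using Extended Euclidean Algorithm:
gcd(21, 29) = 1
Bezout coefficients: 21 × -11 + 29 × 8 = 1
So 21 × -11 ≡ 1 (mod 29)
The inverse is -11 mod 29 = 18
Verification: 21 × 18 = 378 = 13 × 29 + 1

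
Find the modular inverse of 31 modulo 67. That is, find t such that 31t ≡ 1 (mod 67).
13

Using Extended Euclidean Algorithm:
gcd(31, 67) = 1
Bezout coefficients: 31 × 13 + 67 × -6 = 1
So 31 × 13 ≡ 1 (mod 67)
The inverse is 13 mod 67 = 13
Verification: 31 × 13 = 403 = 6 × 67 + 1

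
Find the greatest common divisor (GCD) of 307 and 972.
1

Using the Euclidean algorithm:
307 = 0 × 972 + 307
972 = 3 × 307 + 51
307 = 6 × 51 + 1
51 = 51 × 1 + 0

GCD(307, 972) = 1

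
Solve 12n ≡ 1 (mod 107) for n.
9

Using Extended Euclidean Algorithm:
gcd(12, 107) = 1
Bezout coefficients: 12 × 9 + 107 × -1 = 1
So 12 × 9 ≡ 1 (mod 107)
The inverse is 9 mod 107 = 9
Verification: 12 × 9 = 108 = 1 × 107 + 1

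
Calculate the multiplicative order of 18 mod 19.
Powers of 18 mod 19: 18^1≡18, 18^2≡1. Order = 2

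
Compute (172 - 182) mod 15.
5

(172 - 182) = -10
-10 mod 15 = 5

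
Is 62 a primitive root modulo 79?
No

To verify, check if 62^(78/q) ≢ 1 (mod 79) for each prime divisor q of 78
Divisors of 78 = 78: [1, 2, 3, 6, 13, 26, 39, 78]
  62^(78/2) = 62^39 ≡ 1 (mod 79)
  62^(78/3) = 62^26 ≡ 1 (mod 79)
  62^(78/13) = 62^6 ≡ 67 (mod 79)
Conclusion: 62 is not a primitive root modulo 79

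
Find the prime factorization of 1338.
2 × 3 × 223

Divide by primes starting from smallest:
1338 ÷ 2 = 669
669 ÷ 3 = 223
223 ÷ 223 = 1

1338 = 2 × 3 × 223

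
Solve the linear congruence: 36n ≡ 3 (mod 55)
23

Since gcd(36, 55) = 1 divides 3, a solution exists.
Multiply both sides by the inverse of 36 mod 55:
  36^(-1) mod 55 = 26
  x ≡ 26 × 3 ≡ 78 ≡ 23 (mod 55)
Verification: 36 × 23 = 828 = 15 × 55 + 3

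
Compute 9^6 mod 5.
9 ≡ 4 (mod 5). 6 = 4 + 2 (binary 110). Repeated squaring mod 5: 4^1 ≡ 4; 4^2 ≡ 4² = 16 ≡ 1; 4^4 ≡ 1² = 1 ≡ 1. Multiply: 9^6 ≡ 4^4 × 4^2 ≡ 1 × 1 (mod 5): 1 × 1 = 1 ≡ 1. So 9^6 ≡ 1 (mod 5).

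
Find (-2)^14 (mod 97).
Using repeated squaring. (-2) ≡ 95 (mod 97). 14 = 8 + 4 + 2 (binary 1110). Repeated squaring mod 97: 95^1 ≡ 95; 95^2 ≡ 95² = 9025 ≡ 4; 95^4 ≡ 4² = 16 ≡ 16; 95^8 ≡ 16² = 256 ≡ 62. Multiply: (-2)^14 ≡ 95^8 × 95^4 × 95^2 ≡ 62 × 16 × 4 (mod 97): 62 × 16 = 992 ≡ 22; 22 × 4 = 88 ≡ 88. So (-2)^14 ≡ 88 (mod 97).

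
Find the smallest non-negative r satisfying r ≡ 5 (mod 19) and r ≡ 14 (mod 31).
M = 19 × 31 = 589. M₁ = 31, y₁ ≡ 8 (mod 19). M₂ = 19, y₂ ≡ 18 (mod 31). r = 5×31×8 + 14×19×18 ≡ 138 (mod 589)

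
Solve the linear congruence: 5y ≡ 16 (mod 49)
13

Since gcd(5, 49) = 1 divides 16, a solution exists.
Multiply both sides by the inverse of 5 mod 49:
  5^(-1) mod 49 = 10
  x ≡ 10 × 16 ≡ 160 ≡ 13 (mod 49)
Verification: 5 × 13 = 65 = 1 × 49 + 16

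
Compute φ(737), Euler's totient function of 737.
660

Prime factorization: 737 = 11 × 67
Using the formula φ(n) = n × Π(1 - 1/p) for each prime factor p:
φ(737) = 737 × (1 - 1/11) × (1 - 1/67)
φ(737) = 660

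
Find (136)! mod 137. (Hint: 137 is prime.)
By Wilson's theorem, (136)! ≡ -1 ≡ 136 (mod 137)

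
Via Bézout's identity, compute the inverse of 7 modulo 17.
Extended GCD: 7(5) + 17(-2) = 1. So 7^(-1) ≡ 5 ≡ 5 (mod 17). Verify: 7 × 5 = 35 ≡ 1 (mod 17)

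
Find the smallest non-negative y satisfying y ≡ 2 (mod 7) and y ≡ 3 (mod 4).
M = 7 × 4 = 28. M₁ = 4, y₁ ≡ 2 (mod 7). M₂ = 7, y₂ ≡ 3 (mod 4). y = 2×4×2 + 3×7×3 ≡ 23 (mod 28)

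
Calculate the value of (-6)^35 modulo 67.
Using repeated squaring. (-6) ≡ 61 (mod 67). 35 = 32 + 2 + 1 (binary 100011). Repeated squaring mod 67: 61^1 ≡ 61; 61^2 ≡ 61² = 3721 ≡ 36; 61^4 ≡ 36² = 1296 ≡ 23; 61^8 ≡ 23² = 529 ≡ 60; 61^16 ≡ 60² = 3600 ≡ 49; 61^32 ≡ 49² = 2401 ≡ 56. Multiply: (-6)^35 ≡ 61^32 × 61^2 × 61^1 ≡ 56 × 36 × 61 (mod 67): 56 × 36 = 2016 ≡ 6; 6 × 61 = 366 ≡ 31. So (-6)^35 ≡ 31 (mod 67).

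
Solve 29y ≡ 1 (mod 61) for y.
29^(-1) ≡ 40 (mod 61). Verification: 29 × 40 = 1160 ≡ 1 (mod 61)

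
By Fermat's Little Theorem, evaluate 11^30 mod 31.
By Fermat's Little Theorem, 11^{30} ≡ 1 (mod 31) since 31 is prime and gcd(11, 31) = 1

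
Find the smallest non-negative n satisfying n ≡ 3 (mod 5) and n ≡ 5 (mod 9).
M = 5 × 9 = 45. M₁ = 9, y₁ ≡ 4 (mod 5). M₂ = 5, y₂ ≡ 2 (mod 9). n = 3×9×4 + 5×5×2 ≡ 23 (mod 45)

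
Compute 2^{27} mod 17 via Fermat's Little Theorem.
8

By Fermat's Little Theorem, a^(p-1) ≡ 1 (mod p) for prime p and gcd(a, p) = 1
Here p = 17, so 2^16 ≡ 1 (mod 17)
We can reduce the exponent: 27 mod 16 = 11
So 2^27 ≡ 2^11 (mod 17)
Computing: 2^11 mod 17 = 8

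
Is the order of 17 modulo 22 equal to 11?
No, the actual order is 10, not 11.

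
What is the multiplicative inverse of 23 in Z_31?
27

Using Extended Euclidean Algorithm:
gcd(23, 31) = 1
Bezout coefficients: 23 × -4 + 31 × 3 = 1
So 23 × -4 ≡ 1 (mod 31)
The inverse is -4 mod 31 = 27
Verification: 23 × 27 = 621 = 20 × 31 + 1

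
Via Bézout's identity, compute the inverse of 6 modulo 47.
Extended GCD: 6(8) + 47(-1) = 1. So 6^(-1) ≡ 8 ≡ 8 (mod 47). Verify: 6 × 8 = 48 ≡ 1 (mod 47)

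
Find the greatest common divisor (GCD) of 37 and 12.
1

Using the Euclidean algorithm:
37 = 3 × 12 + 1
12 = 12 × 1 + 0

GCD(37, 12) = 1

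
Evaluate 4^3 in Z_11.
3 = 2 + 1 (binary 11). Repeated squaring mod 11: 4^1 ≡ 4; 4^2 ≡ 4² = 16 ≡ 5. Multiply: 4^3 = 4^2 × 4^1 ≡ 5 × 4 (mod 11): 5 × 4 = 20 ≡ 9. So 4^3 ≡ 9 (mod 11).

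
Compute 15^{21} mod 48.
15

Using successive squaring:
Binary expansion of 21: 10101
Powers of 15 mod 48 (each is the square of the previous):
  15^1 ≡ 15 (mod 48)
  15^2 ≡ 15² = 225 ≡ 33 (mod 48)
  15^4 ≡ 33² = 1089 ≡ 33 (mod 48)
  15^8 ≡ 33² = 1089 ≡ 33 (mod 48)
  15^16 ≡ 33² = 1089 ≡ 33 (mod 48)
21 = 16 + 4 + 1, so 15^21 = 15^16 × 15^4 × 15^1 ≡ 33 × 33 × 15 (mod 48)
Multiplying step by step:
  33 × 33 = 1089 ≡ 33 (mod 48)
  33 × 15 = 495 ≡ 15 (mod 48)
Result: 15^21 ≡ 15 (mod 48)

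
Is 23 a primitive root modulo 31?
p - 1 = 30 has prime divisors 2, 3, 5. Check 23^(30/q) mod 31 for each: 23^(30/2) = 23^15 ≡ 30, 23^(30/3) = 23^10 ≡ 1, 23^(30/5) = 23^6 ≡ 8 (mod 31). Since 23^10 ≡ 1 (mod 31), the order of 23 divides 10 (in fact the order is 10) ≠ 30, so it is not a primitive root.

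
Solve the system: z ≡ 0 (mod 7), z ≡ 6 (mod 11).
M = 7 × 11 = 77. M₁ = 11, y₁ ≡ 2 (mod 7). M₂ = 7, y₂ ≡ 8 (mod 11). z = 0×11×2 + 6×7×8 ≡ 28 (mod 77)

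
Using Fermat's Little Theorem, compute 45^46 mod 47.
By Fermat's Little Theorem, 45^{46} ≡ 1 (mod 47) since 47 is prime and gcd(45, 47) = 1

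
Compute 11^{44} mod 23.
1

Using successive squaring:
Binary expansion of 44: 101100
Powers of 11 mod 23 (each is the square of the previous):
  11^1 ≡ 11 (mod 23)
  11^2 ≡ 11² = 121 ≡ 6 (mod 23)
  11^4 ≡ 6² = 36 ≡ 13 (mod 23)
  11^8 ≡ 13² = 169 ≡ 8 (mod 23)
  11^16 ≡ 8² = 64 ≡ 18 (mod 23)
  11^32 ≡ 18² = 324 ≡ 2 (mod 23)
44 = 32 + 8 + 4, so 11^44 = 11^32 × 11^8 × 11^4 ≡ 2 × 8 × 13 (mod 23)
Multiplying step by step:
  2 × 8 = 16 ≡ 16 (mod 23)
  16 × 13 = 208 ≡ 1 (mod 23)
Result: 11^44 ≡ 1 (mod 23)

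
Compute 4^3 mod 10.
3 = 2 + 1 (binary 11). Repeated squaring mod 10: 4^1 ≡ 4; 4^2 ≡ 4² = 16 ≡ 6. Multiply: 4^3 = 4^2 × 4^1 ≡ 6 × 4 (mod 10): 6 × 4 = 24 ≡ 4. So 4^3 ≡ 4 (mod 10).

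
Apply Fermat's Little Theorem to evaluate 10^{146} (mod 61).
46

By Fermat's Little Theorem, a^(p-1) ≡ 1 (mod p) for prime p and gcd(a, p) = 1
Here p = 61, so 10^60 ≡ 1 (mod 61)
We can reduce the exponent: 146 mod 60 = 26
So 10^146 ≡ 10^26 (mod 61)
Computing: 10^26 mod 61 = 46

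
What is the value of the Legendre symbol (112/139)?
(112/139) = 112^{69} mod 139 = 1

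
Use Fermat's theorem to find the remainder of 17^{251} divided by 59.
5

By Fermat's Little Theorem, a^(p-1) ≡ 1 (mod p) for prime p and gcd(a, p) = 1
Here p = 59, so 17^58 ≡ 1 (mod 59)
We can reduce the exponent: 251 mod 58 = 19
So 17^251 ≡ 17^19 (mod 59)
Computing: 17^19 mod 59 = 5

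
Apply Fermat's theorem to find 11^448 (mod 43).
By Fermat: 11^{42} ≡ 1 (mod 43). 448 ≡ 28 (mod 42). So 11^{448} ≡ 11^{28} ≡ 1 (mod 43)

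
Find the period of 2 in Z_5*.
Powers of 2 mod 5: 2^1≡2, 2^2≡4, 2^3≡3, 2^4≡1. Order = 4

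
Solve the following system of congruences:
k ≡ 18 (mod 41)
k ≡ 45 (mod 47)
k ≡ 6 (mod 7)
797

Using the Chinese Remainder Theorem:
M = product of moduli = 13489
For equation 1: M_1 = 329, 329 ≡ 1 (mod 41), inverse of 329 mod 41 is 1 (check: 1 × 1 = 1 ≡ 1 (mod 41))
For equation 2: M_2 = 287, 287 ≡ 5 (mod 47), inverse of 287 mod 47 is 19 (check: 5 × 19 = 95 ≡ 1 (mod 47))
For equation 3: M_3 = 1927, 1927 ≡ 2 (mod 7), inverse of 1927 mod 7 is 4 (check: 2 × 4 = 8 ≡ 1 (mod 7))
Combine: k ≡ Σ r_i×M_i×(M_i⁻¹ mod m_i) = 18×329×1 + 45×287×19 + 6×1927×4 = 5922 + 245385 + 46248 = 297555
297555 mod 13489 = 797
k ≡ 797 (mod 13489)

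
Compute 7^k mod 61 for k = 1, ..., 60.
g^1, g^2, ..., g^{60} mod 61: {7, 49, 38, 22, 32, 41, 43, 57, 33, 48, 31, 34, 55, 19, 11, 16, 51, 52, 59, 47, 24, 46, 17, 58, 40, 36, 8, 56, 26, 60, 54, 12, 23, 39, 29, 20, 18, 4, 28, 13, 30, 27, 6, 42, 50, 45, 10, 9, 2, 14, 37, 15, 44, 3, 21, 25, 53, 5, 35, 1}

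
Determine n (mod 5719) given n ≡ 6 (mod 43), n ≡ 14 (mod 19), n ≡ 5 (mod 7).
565

Using the Chinese Remainder Theorem:
M = product of moduli = 5719
For equation 1: M_1 = 133, 133 ≡ 4 (mod 43), inverse of 133 mod 43 is 11 (check: 4 × 11 = 44 ≡ 1 (mod 43))
For equation 2: M_2 = 301, 301 ≡ 16 (mod 19), inverse of 301 mod 19 is 6 (check: 16 × 6 = 96 ≡ 1 (mod 19))
For equation 3: M_3 = 817, 817 ≡ 5 (mod 7), inverse of 817 mod 7 is 3 (check: 5 × 3 = 15 ≡ 1 (mod 7))
Combine: n ≡ Σ r_i×M_i×(M_i⁻¹ mod m_i) = 6×133×11 + 14×301×6 + 5×817×3 = 8778 + 25284 + 12255 = 46317
46317 mod 5719 = 565
n ≡ 565 (mod 5719)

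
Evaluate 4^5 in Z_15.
5 = 4 + 1 (binary 101). Repeated squaring mod 15: 4^1 ≡ 4; 4^2 ≡ 4² = 16 ≡ 1; 4^4 ≡ 1² = 1 ≡ 1. Multiply: 4^5 = 4^4 × 4^1 ≡ 1 × 4 (mod 15): 1 × 4 = 4 ≡ 4. So 4^5 ≡ 4 (mod 15).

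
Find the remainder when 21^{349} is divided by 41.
By Fermat: 21^{40} ≡ 1 (mod 41). 349 = 8×40 + 29. So 21^{349} ≡ 21^{29} ≡ 39 (mod 41)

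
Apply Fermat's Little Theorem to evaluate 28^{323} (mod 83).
77

By Fermat's Little Theorem, a^(p-1) ≡ 1 (mod p) for prime p and gcd(a, p) = 1
Here p = 83, so 28^82 ≡ 1 (mod 83)
We can reduce the exponent: 323 mod 82 = 77
So 28^323 ≡ 28^77 (mod 83)
Computing: 28^77 mod 83 = 77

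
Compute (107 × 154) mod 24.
14

(107 × 154) = 16478
16478 mod 24 = 14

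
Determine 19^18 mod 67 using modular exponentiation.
Using repeated squaring. 18 = 16 + 2 (binary 10010). Repeated squaring mod 67: 19^1 ≡ 19; 19^2 ≡ 19² = 361 ≡ 26; 19^4 ≡ 26² = 676 ≡ 6; 19^8 ≡ 6² = 36 ≡ 36; 19^16 ≡ 36² = 1296 ≡ 23. Multiply: 19^18 = 19^16 × 19^2 ≡ 23 × 26 (mod 67): 23 × 26 = 598 ≡ 62. So 19^18 ≡ 62 (mod 67).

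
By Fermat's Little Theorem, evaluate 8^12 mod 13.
By Fermat's Little Theorem, 8^{12} ≡ 1 (mod 13) since 13 is prime and gcd(8, 13) = 1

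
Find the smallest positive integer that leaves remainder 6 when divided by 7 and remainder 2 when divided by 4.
M = 7 × 4 = 28. M₁ = 4, y₁ ≡ 2 (mod 7). M₂ = 7, y₂ ≡ 3 (mod 4). t = 6×4×2 + 2×7×3 ≡ 6 (mod 28). The smallest positive such number is 6.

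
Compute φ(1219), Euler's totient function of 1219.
1144

Prime factorization: 1219 = 23 × 53
Using the formula φ(n) = n × Π(1 - 1/p) for each prime factor p:
φ(1219) = 1219 × (1 - 1/23) × (1 - 1/53)
φ(1219) = 1144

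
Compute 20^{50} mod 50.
0

Using successive squaring:
Binary expansion of 50: 110010
Powers of 20 mod 50 (each is the square of the previous):
  20^1 ≡ 20 (mod 50)
  20^2 ≡ 20² = 400 ≡ 0 (mod 50)
  20^4 ≡ 0² = 0 ≡ 0 (mod 50)
  20^8 ≡ 0² = 0 ≡ 0 (mod 50)
  20^16 ≡ 0² = 0 ≡ 0 (mod 50)
  20^32 ≡ 0² = 0 ≡ 0 (mod 50)
50 = 32 + 16 + 2, so 20^50 = 20^32 × 20^16 × 20^2 ≡ 0 × 0 × 0 (mod 50)
Multiplying step by step:
  0 × 0 = 0 ≡ 0 (mod 50)
  0 × 0 = 0 ≡ 0 (mod 50)
Result: 20^50 ≡ 0 (mod 50)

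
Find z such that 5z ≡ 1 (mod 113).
5^(-1) ≡ 68 (mod 113). Verification: 5 × 68 = 340 ≡ 1 (mod 113)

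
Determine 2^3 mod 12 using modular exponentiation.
3 = 2 + 1 (binary 11). Repeated squaring mod 12: 2^1 ≡ 2; 2^2 ≡ 2² = 4 ≡ 4. Multiply: 2^3 = 2^2 × 2^1 ≡ 4 × 2 (mod 12): 4 × 2 = 8 ≡ 8. So 2^3 ≡ 8 (mod 12).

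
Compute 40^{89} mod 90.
70

Using successive squaring:
Binary expansion of 89: 1011001
Powers of 40 mod 90 (each is the square of the previous):
  40^1 ≡ 40 (mod 90)
  40^2 ≡ 40² = 1600 ≡ 70 (mod 90)
  40^4 ≡ 70² = 4900 ≡ 40 (mod 90)
  40^8 ≡ 40² = 1600 ≡ 70 (mod 90)
  40^16 ≡ 70² = 4900 ≡ 40 (mod 90)
  40^32 ≡ 40² = 1600 ≡ 70 (mod 90)
  40^64 ≡ 70² = 4900 ≡ 40 (mod 90)
89 = 64 + 16 + 8 + 1, so 40^89 = 40^64 × 40^16 × 40^8 × 40^1 ≡ 40 × 40 × 70 × 40 (mod 90)
Multiplying step by step:
  40 × 40 = 1600 ≡ 70 (mod 90)
  70 × 70 = 4900 ≡ 40 (mod 90)
  40 × 40 = 1600 ≡ 70 (mod 90)
Result: 40^89 ≡ 70 (mod 90)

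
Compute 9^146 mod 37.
Using Fermat: 9^{36} ≡ 1 (mod 37). 146 ≡ 2 (mod 36). So 9^{146} ≡ 9^{2} ≡ 7 (mod 37)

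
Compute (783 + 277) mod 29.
16

(783 + 277) = 1060
1060 mod 29 = 16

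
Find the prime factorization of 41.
41

Divide by primes starting from smallest:
41 ÷ 41 = 1

41 = 41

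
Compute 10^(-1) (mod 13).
4

Using Extended Euclidean Algorithm:
gcd(10, 13) = 1
Bezout coefficients: 10 × 4 + 13 × -3 = 1
So 10 × 4 ≡ 1 (mod 13)
The inverse is 4 mod 13 = 4
Verification: 10 × 4 = 40 = 3 × 13 + 1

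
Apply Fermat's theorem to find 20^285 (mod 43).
By Fermat: 20^{42} ≡ 1 (mod 43). 285 ≡ 33 (mod 42). So 20^{285} ≡ 20^{33} ≡ 27 (mod 43)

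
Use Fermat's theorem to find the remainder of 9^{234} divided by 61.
34

By Fermat's Little Theorem, a^(p-1) ≡ 1 (mod p) for prime p and gcd(a, p) = 1
Here p = 61, so 9^60 ≡ 1 (mod 61)
We can reduce the exponent: 234 mod 60 = 54
So 9^234 ≡ 9^54 (mod 61)
Computing: 9^54 mod 61 = 34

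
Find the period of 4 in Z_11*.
Powers of 4 mod 11: 4^1≡4, 4^2≡5, 4^3≡9, 4^4≡3, 4^5≡1. Order = 5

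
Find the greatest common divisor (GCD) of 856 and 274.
2

Using the Euclidean algorithm:
856 = 3 × 274 + 34
274 = 8 × 34 + 2
34 = 17 × 2 + 0

GCD(856, 274) = 2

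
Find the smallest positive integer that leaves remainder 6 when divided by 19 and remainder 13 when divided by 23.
M = 19 × 23 = 437. M₁ = 23, y₁ ≡ 5 (mod 19). M₂ = 19, y₂ ≡ 17 (mod 23). k = 6×23×5 + 13×19×17 ≡ 82 (mod 437). The smallest positive such number is 82.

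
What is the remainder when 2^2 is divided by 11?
2 = 2 (binary 10). Repeated squaring mod 11: 2^1 ≡ 2; 2^2 ≡ 2² = 4 ≡ 4. So 2^2 ≡ 4 (mod 11).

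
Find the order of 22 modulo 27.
Powers of 22 mod 27: 22^1≡22, 22^2≡25, 22^3≡10, 22^4≡4, 22^5≡7, 22^6≡19, 22^7≡13, 22^8≡16, 22^9≡1. Order = 9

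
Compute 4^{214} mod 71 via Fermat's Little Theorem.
43

By Fermat's Little Theorem, a^(p-1) ≡ 1 (mod p) for prime p and gcd(a, p) = 1
Here p = 71, so 4^70 ≡ 1 (mod 71)
We can reduce the exponent: 214 mod 70 = 4
So 4^214 ≡ 4^4 (mod 71)
Computing: 4^4 mod 71 = 43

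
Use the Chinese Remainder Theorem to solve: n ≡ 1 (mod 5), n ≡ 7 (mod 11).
M = 5 × 11 = 55. M₁ = 11, y₁ ≡ 1 (mod 5). M₂ = 5, y₂ ≡ 9 (mod 11). n = 1×11×1 + 7×5×9 ≡ 51 (mod 55)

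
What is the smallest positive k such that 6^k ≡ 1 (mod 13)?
Powers of 6 mod 13: 6^1≡6, 6^2≡10, 6^3≡8, 6^4≡9, 6^5≡2, 6^6≡12, 6^7≡7, 6^8≡3, 6^9≡5, 6^10≡4, 6^11≡11, 6^12≡1. Order = 12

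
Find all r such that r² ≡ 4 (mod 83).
The square roots of 4 mod 83 are 81 and 2. Verify: 81² = 6561 ≡ 4 (mod 83)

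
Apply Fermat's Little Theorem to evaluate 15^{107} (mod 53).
36

By Fermat's Little Theorem, a^(p-1) ≡ 1 (mod p) for prime p and gcd(a, p) = 1
Here p = 53, so 15^52 ≡ 1 (mod 53)
We can reduce the exponent: 107 mod 52 = 3
So 15^107 ≡ 15^3 (mod 53)
Computing: 15^3 mod 53 = 36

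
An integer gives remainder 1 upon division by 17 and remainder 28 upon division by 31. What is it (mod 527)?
M = 17 × 31 = 527. M₁ = 31, y₁ ≡ 11 (mod 17). M₂ = 17, y₂ ≡ 11 (mod 31). m = 1×31×11 + 28×17×11 ≡ 307 (mod 527). The smallest positive such number is 307.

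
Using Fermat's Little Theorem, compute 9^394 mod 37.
By Fermat: 9^{36} ≡ 1 (mod 37). 394 ≡ 34 (mod 36). So 9^{394} ≡ 9^{34} ≡ 16 (mod 37)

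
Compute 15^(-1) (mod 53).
46

Using Extended Euclidean Algorithm:
gcd(15, 53) = 1
Bezout coefficients: 15 × -7 + 53 × 2 = 1
So 15 × -7 ≡ 1 (mod 53)
The inverse is -7 mod 53 = 46
Verification: 15 × 46 = 690 = 13 × 53 + 1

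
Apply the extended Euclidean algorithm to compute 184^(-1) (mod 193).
Extended GCD: 184(-43) + 193(41) = 1. So 184^(-1) ≡ 150 ≡ 150 (mod 193). Verify: 184 × 150 = 27600 ≡ 1 (mod 193)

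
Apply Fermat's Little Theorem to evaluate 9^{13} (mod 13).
9

By Fermat's Little Theorem, a^(p-1) ≡ 1 (mod p) for prime p and gcd(a, p) = 1
Here p = 13, so 9^12 ≡ 1 (mod 13)
We can reduce the exponent: 13 mod 12 = 1
So 9^13 ≡ 9^1 (mod 13)
Computing: 9^1 mod 13 = 9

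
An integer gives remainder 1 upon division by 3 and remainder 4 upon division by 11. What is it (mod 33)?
M = 3 × 11 = 33. M₁ = 11, y₁ ≡ 2 (mod 3). M₂ = 3, y₂ ≡ 4 (mod 11). y = 1×11×2 + 4×3×4 ≡ 4 (mod 33). The smallest positive such number is 4.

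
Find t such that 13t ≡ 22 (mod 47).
27

Since gcd(13, 47) = 1 divides 22, a solution exists.
Multiply both sides by the inverse of 13 mod 47:
  13^(-1) mod 47 = 29
  x ≡ 29 × 22 ≡ 638 ≡ 27 (mod 47)
Verification: 13 × 27 = 351 = 7 × 47 + 22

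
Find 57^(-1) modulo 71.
5

Using Extended Euclidean Algorithm:
gcd(57, 71) = 1
Bezout coefficients: 57 × 5 + 71 × -4 = 1
So 57 × 5 ≡ 1 (mod 71)
The inverse is 5 mod 71 = 5
Verification: 57 × 5 = 285 = 4 × 71 + 1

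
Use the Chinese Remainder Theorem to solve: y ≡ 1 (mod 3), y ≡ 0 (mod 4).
M = 3 × 4 = 12. M₁ = 4, y₁ ≡ 1 (mod 3). M₂ = 3, y₂ ≡ 3 (mod 4). y = 1×4×1 + 0×3×3 ≡ 4 (mod 12)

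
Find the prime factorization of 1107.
3^3 × 41

Divide by primes starting from smallest:
1107 ÷ 3 = 369
369 ÷ 3 = 123
123 ÷ 3 = 41
41 ÷ 41 = 1

1107 = 3^3 × 41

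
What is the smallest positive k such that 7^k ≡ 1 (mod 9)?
Powers of 7 mod 9: 7^1≡7, 7^2≡4, 7^3≡1. Order = 3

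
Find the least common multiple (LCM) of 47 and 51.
2397

First find GCD(47, 51) using the Euclidean algorithm:
47 = 0 × 51 + 47
51 = 1 × 47 + 4
47 = 11 × 4 + 3
4 = 1 × 3 + 1
3 = 3 × 1 + 0
GCD(47, 51) = 1

LCM formula: LCM(a, b) = (a × b) / GCD(a, b)
LCM(47, 51) = (47 × 51) / 1
LCM(47, 51) = 2397 / 1
LCM(47, 51) = 2397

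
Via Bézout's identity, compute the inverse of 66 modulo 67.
Extended GCD: 66(-1) + 67(1) = 1. So 66^(-1) ≡ 66 ≡ 66 (mod 67). Verify: 66 × 66 = 4356 ≡ 1 (mod 67)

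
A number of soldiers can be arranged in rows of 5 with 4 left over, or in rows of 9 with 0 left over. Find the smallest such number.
M = 5 × 9 = 45. M₁ = 9, y₁ ≡ 4 (mod 5). M₂ = 5, y₂ ≡ 2 (mod 9). n = 4×9×4 + 0×5×2 ≡ 9 (mod 45). The smallest positive such number is 9.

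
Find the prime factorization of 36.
2^2 × 3^2

Divide by primes starting from smallest:
36 ÷ 2 = 18
18 ÷ 2 = 9
9 ÷ 3 = 3
3 ÷ 3 = 1

36 = 2^2 × 3^2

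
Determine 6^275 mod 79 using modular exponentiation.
Using Fermat: 6^{78} ≡ 1 (mod 79). 275 ≡ 41 (mod 78). So 6^{275} ≡ 6^{41} ≡ 43 (mod 79)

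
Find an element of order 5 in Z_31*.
2 has order 5 mod 31 since 2^{5} ≡ 1 (mod 31) and no smaller power works.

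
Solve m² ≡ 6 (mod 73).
The square roots of 6 mod 73 are 15 and 58. Verify: 15² = 225 ≡ 6 (mod 73)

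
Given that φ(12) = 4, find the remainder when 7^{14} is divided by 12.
By Euler: 7^{4} ≡ 1 (mod 12) since gcd(7, 12) = 1. 14 = 3×4 + 2. So 7^{14} ≡ 7^{2} ≡ 1 (mod 12)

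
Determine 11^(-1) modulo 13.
11^(-1) ≡ 6 (mod 13). Verification: 11 × 6 = 66 ≡ 1 (mod 13)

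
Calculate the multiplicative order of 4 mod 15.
Powers of 4 mod 15: 4^1≡4, 4^2≡1. Order = 2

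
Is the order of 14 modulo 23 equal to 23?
No, the actual order is 22, not 23.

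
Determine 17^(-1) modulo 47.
17^(-1) ≡ 36 (mod 47). Verification: 17 × 36 = 612 ≡ 1 (mod 47)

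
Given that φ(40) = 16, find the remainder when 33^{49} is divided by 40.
By Euler: 33^{16} ≡ 1 (mod 40) since gcd(33, 40) = 1. 49 = 3×16 + 1. So 33^{49} ≡ 33^{1} ≡ 33 (mod 40)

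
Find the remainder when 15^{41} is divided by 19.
By Fermat: 15^{18} ≡ 1 (mod 19). 41 = 2×18 + 5. So 15^{41} ≡ 15^{5} ≡ 2 (mod 19)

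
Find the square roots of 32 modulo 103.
The square roots of 32 mod 103 are 49 and 54. Verify: 49² = 2401 ≡ 32 (mod 103)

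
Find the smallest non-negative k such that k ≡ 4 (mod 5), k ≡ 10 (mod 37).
84

Using the Chinese Remainder Theorem:
M = product of moduli = 185
For equation 1: M_1 = 37, 37 ≡ 2 (mod 5), inverse of 37 mod 5 is 3 (check: 2 × 3 = 6 ≡ 1 (mod 5))
For equation 2: M_2 = 5, 5 ≡ 5 (mod 37), inverse of 5 mod 37 is 15 (check: 5 × 15 = 75 ≡ 1 (mod 37))
Combine: k ≡ Σ r_i×M_i×(M_i⁻¹ mod m_i) = 4×37×3 + 10×5×15 = 444 + 750 = 1194
1194 mod 185 = 84
k ≡ 84 (mod 185)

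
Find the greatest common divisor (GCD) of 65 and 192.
1

Using the Euclidean algorithm:
65 = 0 × 192 + 65
192 = 2 × 65 + 62
65 = 1 × 62 + 3
62 = 20 × 3 + 2
3 = 1 × 2 + 1
2 = 2 × 1 + 0

GCD(65, 192) = 1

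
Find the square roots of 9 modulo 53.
The square roots of 9 mod 53 are 50 and 3. Verify: 50² = 2500 ≡ 9 (mod 53)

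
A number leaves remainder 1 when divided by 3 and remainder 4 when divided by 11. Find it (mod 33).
M = 3 × 11 = 33. M₁ = 11, y₁ ≡ 2 (mod 3). M₂ = 3, y₂ ≡ 4 (mod 11). r = 1×11×2 + 4×3×4 ≡ 4 (mod 33)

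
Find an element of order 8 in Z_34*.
9 has order 8 mod 34 since 9^{8} ≡ 1 (mod 34) and no smaller power works.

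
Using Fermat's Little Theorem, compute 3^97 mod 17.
By Fermat: 3^{16} ≡ 1 (mod 17). 97 = 6×16 + 1. So 3^{97} ≡ 3^{1} ≡ 3 (mod 17)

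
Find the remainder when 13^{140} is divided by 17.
By Fermat: 13^{16} ≡ 1 (mod 17). 140 = 8×16 + 12. So 13^{140} ≡ 13^{12} ≡ 1 (mod 17)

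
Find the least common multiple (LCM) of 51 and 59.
3009

First find GCD(51, 59) using the Euclidean algorithm:
51 = 0 × 59 + 51
59 = 1 × 51 + 8
51 = 6 × 8 + 3
8 = 2 × 3 + 2
3 = 1 × 2 + 1
2 = 2 × 1 + 0
GCD(51, 59) = 1

LCM formula: LCM(a, b) = (a × b) / GCD(a, b)
LCM(51, 59) = (51 × 59) / 1
LCM(51, 59) = 3009 / 1
LCM(51, 59) = 3009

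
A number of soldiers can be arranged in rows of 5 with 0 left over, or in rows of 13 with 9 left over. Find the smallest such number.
M = 5 × 13 = 65. M₁ = 13, y₁ ≡ 2 (mod 5). M₂ = 5, y₂ ≡ 8 (mod 13). r = 0×13×2 + 9×5×8 ≡ 35 (mod 65). The smallest positive such number is 35.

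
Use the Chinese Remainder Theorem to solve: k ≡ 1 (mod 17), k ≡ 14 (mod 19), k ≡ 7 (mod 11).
2636

Using the Chinese Remainder Theorem:
M = product of moduli = 3553
For equation 1: M_1 = 209, 209 ≡ 5 (mod 17), inverse of 209 mod 17 is 7 (check: 5 × 7 = 35 ≡ 1 (mod 17))
For equation 2: M_2 = 187, 187 ≡ 16 (mod 19), inverse of 187 mod 19 is 6 (check: 16 × 6 = 96 ≡ 1 (mod 19))
For equation 3: M_3 = 323, 323 ≡ 4 (mod 11), inverse of 323 mod 11 is 3 (check: 4 × 3 = 12 ≡ 1 (mod 11))
Combine: k ≡ Σ r_i×M_i×(M_i⁻¹ mod m_i) = 1×209×7 + 14×187×6 + 7×323×3 = 1463 + 15708 + 6783 = 23954
23954 mod 3553 = 2636
k ≡ 2636 (mod 3553)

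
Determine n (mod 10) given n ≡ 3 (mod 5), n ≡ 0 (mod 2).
8

Using the Chinese Remainder Theorem:
M = product of moduli = 10
For equation 1: M_1 = 2, 2 ≡ 2 (mod 5), inverse of 2 mod 5 is 3 (check: 2 × 3 = 6 ≡ 1 (mod 5))
For equation 2: M_2 = 5, 5 ≡ 1 (mod 2), inverse of 5 mod 2 is 1 (check: 1 × 1 = 1 ≡ 1 (mod 2))
Combine: n ≡ Σ r_i×M_i×(M_i⁻¹ mod m_i) = 3×2×3 + 0×5×1 = 18 + 0 = 18
18 mod 10 = 8
n ≡ 8 (mod 10)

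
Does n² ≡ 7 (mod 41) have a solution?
By Euler's criterion: 7^{20} ≡ 40 (mod 41). Since this equals -1 (≡ 40), 7 is not a QR.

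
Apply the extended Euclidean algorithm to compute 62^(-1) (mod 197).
Extended GCD: 62(-54) + 197(17) = 1. So 62^(-1) ≡ 143 ≡ 143 (mod 197). Verify: 62 × 143 = 8866 ≡ 1 (mod 197)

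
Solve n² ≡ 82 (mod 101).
The square roots of 82 mod 101 are 53 and 48. Verify: 53² = 2809 ≡ 82 (mod 101)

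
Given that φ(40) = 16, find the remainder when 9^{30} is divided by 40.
By Euler: 9^{16} ≡ 1 (mod 40) since gcd(9, 40) = 1. 30 = 1×16 + 14. So 9^{30} ≡ 9^{14} ≡ 1 (mod 40)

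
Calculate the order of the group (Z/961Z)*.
930

Prime factorization: 961 = 31^2
Using the formula φ(n) = n × Π(1 - 1/p) for each prime factor p:
φ(961) = 961 × (1 - 1/31)
φ(961) = 930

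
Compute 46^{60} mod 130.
66

Using successive squaring:
Binary expansion of 60: 111100
Powers of 46 mod 130 (each is the square of the previous):
  46^1 ≡ 46 (mod 130)
  46^2 ≡ 46² = 2116 ≡ 36 (mod 130)
  46^4 ≡ 36² = 1296 ≡ 126 (mod 130)
  46^8 ≡ 126² = 15876 ≡ 16 (mod 130)
  46^16 ≡ 16² = 256 ≡ 126 (mod 130)
  46^32 ≡ 126² = 15876 ≡ 16 (mod 130)
60 = 32 + 16 + 8 + 4, so 46^60 = 46^32 × 46^16 × 46^8 × 46^4 ≡ 16 × 126 × 16 × 126 (mod 130)
Multiplying step by step:
  16 × 126 = 2016 ≡ 66 (mod 130)
  66 × 16 = 1056 ≡ 16 (mod 130)
  16 × 126 = 2016 ≡ 66 (mod 130)
Result: 46^60 ≡ 66 (mod 130)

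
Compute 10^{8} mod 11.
1

Using successive squaring:
Binary expansion of 8: 1000
Powers of 10 mod 11 (each is the square of the previous):
  10^1 ≡ 10 (mod 11)
  10^2 ≡ 10² = 100 ≡ 1 (mod 11)
  10^4 ≡ 1² = 1 ≡ 1 (mod 11)
  10^8 ≡ 1² = 1 ≡ 1 (mod 11)
8 is a power of 2, so 10^8 is the last square: ≡ 1 (mod 11)
Result: 10^8 ≡ 1 (mod 11)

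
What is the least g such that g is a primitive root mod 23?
p - 1 = 22 has prime divisors 2, 11. h is a primitive root mod 23 iff h^(22/q) ≢ 1 (mod 23) for each such q.
h = 2: 2^11 ≡ 1, 2^2 ≡ 4 (mod 23); 2^11 ≡ 1, so not a primitive root.
h = 3: 3^11 ≡ 1, 3^2 ≡ 9 (mod 23); 3^11 ≡ 1, so not a primitive root.
h = 4: 4^11 ≡ 1, 4^2 ≡ 16 (mod 23); 4^11 ≡ 1, so not a primitive root.
h = 5: 5^11 ≡ 22, 5^2 ≡ 2 (mod 23); none is 1, so 5 has order 22 and is a primitive root.
The smallest primitive root mod 23 is g = 5.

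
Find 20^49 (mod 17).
Using Fermat: 20^{16} ≡ 1 (mod 17). 49 ≡ 1 (mod 16). So 20^{49} ≡ 20^{1} ≡ 3 (mod 17)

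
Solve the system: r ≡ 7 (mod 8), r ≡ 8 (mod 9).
M = 8 × 9 = 72. M₁ = 9, y₁ ≡ 1 (mod 8). M₂ = 8, y₂ ≡ 8 (mod 9). r = 7×9×1 + 8×8×8 ≡ 71 (mod 72)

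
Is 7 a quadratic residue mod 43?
By Euler's criterion: 7^{21} ≡ 42 (mod 43). Since this equals -1 (≡ 42), 7 is not a QR.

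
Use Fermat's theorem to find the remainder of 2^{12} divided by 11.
4

By Fermat's Little Theorem, a^(p-1) ≡ 1 (mod p) for prime p and gcd(a, p) = 1
Here p = 11, so 2^10 ≡ 1 (mod 11)
We can reduce the exponent: 12 mod 10 = 2
So 2^12 ≡ 2^2 (mod 11)
Computing: 2^2 mod 11 = 4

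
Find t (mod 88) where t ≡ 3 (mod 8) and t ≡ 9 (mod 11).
M = 8 × 11 = 88. M₁ = 11, y₁ ≡ 3 (mod 8). M₂ = 8, y₂ ≡ 7 (mod 11). t = 3×11×3 + 9×8×7 ≡ 75 (mod 88)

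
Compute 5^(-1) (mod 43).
5^(-1) ≡ 26 (mod 43). Verification: 5 × 26 = 130 ≡ 1 (mod 43)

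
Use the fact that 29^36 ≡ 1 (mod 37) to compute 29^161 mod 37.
By Fermat: 29^{36} ≡ 1 (mod 37). 161 = 4×36 + 17. So 29^{161} ≡ 29^{17} ≡ 14 (mod 37)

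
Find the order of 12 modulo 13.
Powers of 12 mod 13: 12^1≡12, 12^2≡1. Order = 2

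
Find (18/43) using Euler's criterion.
(18/43) = 18^{21} mod 43 = -1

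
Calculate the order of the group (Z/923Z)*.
840

Prime factorization: 923 = 13 × 71
Using the formula φ(n) = n × Π(1 - 1/p) for each prime factor p:
φ(923) = 923 × (1 - 1/13) × (1 - 1/71)
φ(923) = 840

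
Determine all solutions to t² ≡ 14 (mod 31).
The square roots of 14 mod 31 are 18 and 13. Verify: 18² = 324 ≡ 14 (mod 31)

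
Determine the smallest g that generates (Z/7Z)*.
3

A primitive root g modulo p has order p-1 = 6
Prime divisors of 6: [2, 3]
g is a primitive root iff g^(6/q) ≢ 1 (mod 7) for each prime divisor q
Testing small values:
  g = 2: 2^3 ≡ 1, 2^2 ≡ 4 (mod 7) → 2^3 ≡ 1, not primitive root
  g = 3: 3^3 ≡ 6, 3^2 ≡ 2 (mod 7) → none is 1, primitive root!
The smallest primitive root is 3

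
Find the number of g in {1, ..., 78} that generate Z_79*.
Number of primitive roots mod 79 = φ(78) = 24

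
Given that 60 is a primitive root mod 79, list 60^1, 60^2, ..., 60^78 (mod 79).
g^1, g^2, ..., g^{78} mod 79: {60, 45, 14, 50, 77, 38, 68, 51, 58, 4, 3, 22, 56, 42, 71, 73, 35, 46, 74, 16, 12, 9, 66, 10, 47, 55, 61, 26, 59, 64, 48, 36, 27, 40, 30, 62, 7, 25, 78, 19, 34, 65, 29, 2, 41, 11, 28, 21, 75, 76, 57, 23, 37, 8, 6, 44, 33, 5, 63, 67, 70, 13, 69, 32, 24, 18, 53, 20, 15, 31, 43, 52, 39, 49, 17, 72, 54, 1}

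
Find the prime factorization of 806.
2 × 13 × 31

Divide by primes starting from smallest:
806 ÷ 2 = 403
403 ÷ 13 = 31
31 ÷ 31 = 1

806 = 2 × 13 × 31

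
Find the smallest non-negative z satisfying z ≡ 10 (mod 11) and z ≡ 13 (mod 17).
M = 11 × 17 = 187. M₁ = 17, y₁ ≡ 2 (mod 11). M₂ = 11, y₂ ≡ 14 (mod 17). z = 10×17×2 + 13×11×14 ≡ 98 (mod 187)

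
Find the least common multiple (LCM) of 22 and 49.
1078

First find GCD(22, 49) using the Euclidean algorithm:
22 = 0 × 49 + 22
49 = 2 × 22 + 5
22 = 4 × 5 + 2
5 = 2 × 2 + 1
2 = 2 × 1 + 0
GCD(22, 49) = 1

LCM formula: LCM(a, b) = (a × b) / GCD(a, b)
LCM(22, 49) = (22 × 49) / 1
LCM(22, 49) = 1078 / 1
LCM(22, 49) = 1078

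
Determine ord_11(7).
Powers of 7 mod 11: 7^1≡7, 7^2≡5, 7^3≡2, 7^4≡3, 7^5≡10, 7^6≡4, 7^7≡6, 7^8≡9, 7^9≡8, 7^10≡1. Order = 10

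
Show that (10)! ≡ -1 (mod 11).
(10)! mod 11 = 10. Since this equals -1 (mod 11), Wilson confirms 11 is prime.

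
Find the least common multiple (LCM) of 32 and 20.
160

First find GCD(32, 20) using the Euclidean algorithm:
32 = 1 × 20 + 12
20 = 1 × 12 + 8
12 = 1 × 8 + 4
8 = 2 × 4 + 0
GCD(32, 20) = 4

LCM formula: LCM(a, b) = (a × b) / GCD(a, b)
LCM(32, 20) = (32 × 20) / 4
LCM(32, 20) = 640 / 4
LCM(32, 20) = 160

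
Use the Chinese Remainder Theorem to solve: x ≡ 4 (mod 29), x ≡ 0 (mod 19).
323

Using the Chinese Remainder Theorem:
M = product of moduli = 551
For equation 1: M_1 = 19, 19 ≡ 19 (mod 29), inverse of 19 mod 29 is 26 (check: 19 × 26 = 494 ≡ 1 (mod 29))
For equation 2: M_2 = 29, 29 ≡ 10 (mod 19), inverse of 29 mod 19 is 2 (check: 10 × 2 = 20 ≡ 1 (mod 19))
Combine: x ≡ Σ r_i×M_i×(M_i⁻¹ mod m_i) = 4×19×26 + 0×29×2 = 1976 + 0 = 1976
1976 mod 551 = 323
x ≡ 323 (mod 551)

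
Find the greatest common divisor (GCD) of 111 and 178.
1

Using the Euclidean algorithm:
111 = 0 × 178 + 111
178 = 1 × 111 + 67
111 = 1 × 67 + 44
67 = 1 × 44 + 23
44 = 1 × 23 + 21
23 = 1 × 21 + 2
21 = 10 × 2 + 1
2 = 2 × 1 + 0

GCD(111, 178) = 1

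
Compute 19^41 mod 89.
Using repeated squaring. 41 = 32 + 8 + 1 (binary 101001). Repeated squaring mod 89: 19^1 ≡ 19; 19^2 ≡ 19² = 361 ≡ 5; 19^4 ≡ 5² = 25 ≡ 25; 19^8 ≡ 25² = 625 ≡ 2; 19^16 ≡ 2² = 4 ≡ 4; 19^32 ≡ 4² = 16 ≡ 16. Multiply: 19^41 = 19^32 × 19^8 × 19^1 ≡ 16 × 2 × 19 (mod 89): 16 × 2 = 32 ≡ 32; 32 × 19 = 608 ≡ 74. So 19^41 ≡ 74 (mod 89).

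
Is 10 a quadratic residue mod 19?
By Euler's criterion: 10^{9} ≡ 18 (mod 19). Since this equals -1 (≡ 18), 10 is not a QR.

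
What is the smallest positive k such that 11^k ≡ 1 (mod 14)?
Powers of 11 mod 14: 11^1≡11, 11^2≡9, 11^3≡1. Order = 3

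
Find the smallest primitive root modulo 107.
2

A primitive root g modulo p has order p-1 = 106
Prime divisors of 106: [2, 53]
g is a primitive root iff g^(106/q) ≢ 1 (mod 107) for each prime divisor q
Testing small values:
  g = 2: 2^53 ≡ 106, 2^2 ≡ 4 (mod 107) → none is 1, primitive root!
The smallest primitive root is 2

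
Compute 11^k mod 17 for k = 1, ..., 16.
g^1, g^2, ..., g^{16} mod 17: {11, 2, 5, 4, 10, 8, 3, 16, 6, 15, 12, 13, 7, 9, 14, 1}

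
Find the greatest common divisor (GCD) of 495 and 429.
33

Using the Euclidean algorithm:
495 = 1 × 429 + 66
429 = 6 × 66 + 33
66 = 2 × 33 + 0

GCD(495, 429) = 33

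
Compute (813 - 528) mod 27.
15

(813 - 528) = 285
285 mod 27 = 15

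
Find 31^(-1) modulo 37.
6

Using Extended Euclidean Algorithm:
gcd(31, 37) = 1
Bezout coefficients: 31 × 6 + 37 × -5 = 1
So 31 × 6 ≡ 1 (mod 37)
The inverse is 6 mod 37 = 6
Verification: 31 × 6 = 186 = 5 × 37 + 1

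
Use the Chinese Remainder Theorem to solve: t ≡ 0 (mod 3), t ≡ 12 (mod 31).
M = 3 × 31 = 93. M₁ = 31, y₁ ≡ 1 (mod 3). M₂ = 3, y₂ ≡ 21 (mod 31). t = 0×31×1 + 12×3×21 ≡ 12 (mod 93)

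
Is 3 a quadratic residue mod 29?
By Euler's criterion: 3^{14} ≡ 28 (mod 29). Since this equals -1 (≡ 28), 3 is not a QR.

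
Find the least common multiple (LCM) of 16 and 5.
80

First find GCD(16, 5) using the Euclidean algorithm:
16 = 3 × 5 + 1
5 = 5 × 1 + 0
GCD(16, 5) = 1

LCM formula: LCM(a, b) = (a × b) / GCD(a, b)
LCM(16, 5) = (16 × 5) / 1
LCM(16, 5) = 80 / 1
LCM(16, 5) = 80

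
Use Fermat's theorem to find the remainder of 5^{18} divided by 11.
4

By Fermat's Little Theorem, a^(p-1) ≡ 1 (mod p) for prime p and gcd(a, p) = 1
Here p = 11, so 5^10 ≡ 1 (mod 11)
We can reduce the exponent: 18 mod 10 = 8
So 5^18 ≡ 5^8 (mod 11)
Computing: 5^8 mod 11 = 4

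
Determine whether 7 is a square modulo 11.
By Euler's criterion: 7^{5} ≡ 10 (mod 11). Since this equals -1 (≡ 10), 7 is not a QR.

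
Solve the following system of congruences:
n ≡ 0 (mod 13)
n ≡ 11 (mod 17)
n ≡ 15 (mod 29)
4771

Using the Chinese Remainder Theorem:
M = product of moduli = 6409
For equation 1: M_1 = 493, 493 ≡ 12 (mod 13), inverse of 493 mod 13 is 12 (check: 12 × 12 = 144 ≡ 1 (mod 13))
For equation 2: M_2 = 377, 377 ≡ 3 (mod 17), inverse of 377 mod 17 is 6 (check: 3 × 6 = 18 ≡ 1 (mod 17))
For equation 3: M_3 = 221, 221 ≡ 18 (mod 29), inverse of 221 mod 29 is 21 (check: 18 × 21 = 378 ≡ 1 (mod 29))
Combine: n ≡ Σ r_i×M_i×(M_i⁻¹ mod m_i) = 0×493×12 + 11×377×6 + 15×221×21 = 0 + 24882 + 69615 = 94497
94497 mod 6409 = 4771
n ≡ 4771 (mod 6409)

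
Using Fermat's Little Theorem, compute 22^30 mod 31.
By Fermat's Little Theorem, 22^{30} ≡ 1 (mod 31) since 31 is prime and gcd(22, 31) = 1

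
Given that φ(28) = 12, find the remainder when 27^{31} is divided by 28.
By Euler: 27^{12} ≡ 1 (mod 28) since gcd(27, 28) = 1. 31 = 2×12 + 7. So 27^{31} ≡ 27^{7} ≡ 27 (mod 28)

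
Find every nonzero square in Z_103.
QRs mod 103: {1, 2, 4, 7, 8, 9, 13, 14, 15, 16, 17, 18, 19, 23, 25, 26, 28, 29, 30, 32, 33, 34, 36, 38, 41, 46, 49, 50, 52, 55, 56, 58, 59, 60, 61, 63, 64, 66, 68, 72, 76, 79, 81, 82, 83, 91, 92, 93, 97, 98, 100}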